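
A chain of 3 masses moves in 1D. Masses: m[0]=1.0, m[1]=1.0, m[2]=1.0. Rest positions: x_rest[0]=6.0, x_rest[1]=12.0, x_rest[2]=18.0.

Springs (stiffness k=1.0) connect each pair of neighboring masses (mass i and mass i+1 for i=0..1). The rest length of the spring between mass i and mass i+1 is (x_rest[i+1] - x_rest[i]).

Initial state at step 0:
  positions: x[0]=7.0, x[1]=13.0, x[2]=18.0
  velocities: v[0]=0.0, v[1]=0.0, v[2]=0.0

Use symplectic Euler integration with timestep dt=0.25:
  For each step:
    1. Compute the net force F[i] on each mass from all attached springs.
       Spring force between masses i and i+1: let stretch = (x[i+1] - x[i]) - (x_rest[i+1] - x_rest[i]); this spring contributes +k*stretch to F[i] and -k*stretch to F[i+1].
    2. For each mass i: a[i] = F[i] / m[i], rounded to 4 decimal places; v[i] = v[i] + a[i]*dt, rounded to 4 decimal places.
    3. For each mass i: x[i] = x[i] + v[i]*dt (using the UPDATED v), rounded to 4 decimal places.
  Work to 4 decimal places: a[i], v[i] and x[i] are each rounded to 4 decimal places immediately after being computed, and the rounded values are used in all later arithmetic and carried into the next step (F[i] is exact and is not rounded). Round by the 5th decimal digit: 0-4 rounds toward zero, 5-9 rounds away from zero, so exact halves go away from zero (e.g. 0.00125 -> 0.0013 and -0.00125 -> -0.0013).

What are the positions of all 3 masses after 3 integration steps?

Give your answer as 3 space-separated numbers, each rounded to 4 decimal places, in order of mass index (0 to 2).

Step 0: x=[7.0000 13.0000 18.0000] v=[0.0000 0.0000 0.0000]
Step 1: x=[7.0000 12.9375 18.0625] v=[0.0000 -0.2500 0.2500]
Step 2: x=[6.9961 12.8242 18.1797] v=[-0.0156 -0.4531 0.4688]
Step 3: x=[6.9815 12.6814 18.3372] v=[-0.0586 -0.5713 0.6299]

Answer: 6.9815 12.6814 18.3372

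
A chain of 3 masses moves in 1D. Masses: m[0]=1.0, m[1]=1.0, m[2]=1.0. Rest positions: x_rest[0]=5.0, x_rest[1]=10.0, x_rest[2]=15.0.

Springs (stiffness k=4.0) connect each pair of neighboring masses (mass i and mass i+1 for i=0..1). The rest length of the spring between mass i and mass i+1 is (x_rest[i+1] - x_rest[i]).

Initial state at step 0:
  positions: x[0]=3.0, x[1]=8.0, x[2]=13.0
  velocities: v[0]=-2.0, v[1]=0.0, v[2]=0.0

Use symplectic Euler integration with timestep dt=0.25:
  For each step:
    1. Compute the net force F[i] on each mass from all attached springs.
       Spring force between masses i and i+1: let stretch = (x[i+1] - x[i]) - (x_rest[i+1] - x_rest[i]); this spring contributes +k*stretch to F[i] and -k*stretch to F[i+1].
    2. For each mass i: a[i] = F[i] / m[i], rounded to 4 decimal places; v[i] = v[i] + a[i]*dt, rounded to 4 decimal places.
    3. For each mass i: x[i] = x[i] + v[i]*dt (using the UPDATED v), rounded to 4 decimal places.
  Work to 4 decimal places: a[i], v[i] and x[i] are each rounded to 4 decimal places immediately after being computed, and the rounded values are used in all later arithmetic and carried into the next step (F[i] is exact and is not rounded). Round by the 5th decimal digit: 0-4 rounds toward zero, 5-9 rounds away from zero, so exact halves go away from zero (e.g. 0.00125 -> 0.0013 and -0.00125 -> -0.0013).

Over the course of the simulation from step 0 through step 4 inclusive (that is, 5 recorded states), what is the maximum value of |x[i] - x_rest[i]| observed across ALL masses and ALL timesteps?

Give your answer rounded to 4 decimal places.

Answer: 3.0859

Derivation:
Step 0: x=[3.0000 8.0000 13.0000] v=[-2.0000 0.0000 0.0000]
Step 1: x=[2.5000 8.0000 13.0000] v=[-2.0000 0.0000 0.0000]
Step 2: x=[2.1250 7.8750 13.0000] v=[-1.5000 -0.5000 0.0000]
Step 3: x=[1.9375 7.5938 12.9688] v=[-0.7500 -1.1250 -0.1250]
Step 4: x=[1.9141 7.2422 12.8438] v=[-0.0937 -1.4063 -0.5000]
Max displacement = 3.0859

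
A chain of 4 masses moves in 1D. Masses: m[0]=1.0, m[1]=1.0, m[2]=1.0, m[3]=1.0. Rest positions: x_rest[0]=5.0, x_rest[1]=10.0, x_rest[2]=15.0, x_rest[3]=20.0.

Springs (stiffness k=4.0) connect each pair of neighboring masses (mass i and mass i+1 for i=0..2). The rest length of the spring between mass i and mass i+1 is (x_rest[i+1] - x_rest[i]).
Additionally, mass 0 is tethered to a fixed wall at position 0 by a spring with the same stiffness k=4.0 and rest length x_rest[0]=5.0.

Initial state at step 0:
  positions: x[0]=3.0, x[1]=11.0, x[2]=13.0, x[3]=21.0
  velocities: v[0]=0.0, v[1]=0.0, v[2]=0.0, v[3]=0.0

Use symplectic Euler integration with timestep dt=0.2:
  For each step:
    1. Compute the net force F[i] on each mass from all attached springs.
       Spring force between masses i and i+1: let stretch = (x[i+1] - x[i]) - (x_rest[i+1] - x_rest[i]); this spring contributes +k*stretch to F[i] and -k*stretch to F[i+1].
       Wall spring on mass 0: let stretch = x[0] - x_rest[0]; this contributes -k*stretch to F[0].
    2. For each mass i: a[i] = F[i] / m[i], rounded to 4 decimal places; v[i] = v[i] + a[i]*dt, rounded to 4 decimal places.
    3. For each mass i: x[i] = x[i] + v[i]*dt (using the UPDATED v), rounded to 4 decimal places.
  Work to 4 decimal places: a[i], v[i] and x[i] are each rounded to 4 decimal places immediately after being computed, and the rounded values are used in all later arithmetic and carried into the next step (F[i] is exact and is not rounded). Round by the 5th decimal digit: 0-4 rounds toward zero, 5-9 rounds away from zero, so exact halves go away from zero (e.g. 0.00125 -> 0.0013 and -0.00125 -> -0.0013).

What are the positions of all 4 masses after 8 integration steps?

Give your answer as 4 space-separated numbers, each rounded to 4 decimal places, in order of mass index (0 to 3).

Answer: 4.3323 12.5415 13.1303 19.9128

Derivation:
Step 0: x=[3.0000 11.0000 13.0000 21.0000] v=[0.0000 0.0000 0.0000 0.0000]
Step 1: x=[3.8000 10.0400 13.9600 20.5200] v=[4.0000 -4.8000 4.8000 -2.4000]
Step 2: x=[4.9904 8.7088 15.3424 19.7904] v=[5.9520 -6.6560 6.9120 -3.6480]
Step 3: x=[5.9773 7.8440 16.3751 19.1491] v=[4.9344 -4.3238 5.1635 -3.2064]
Step 4: x=[6.3065 8.0455 16.4867 18.8640] v=[1.6459 1.0077 0.5578 -1.4256]
Step 5: x=[5.9049 9.3194 15.6280 18.9985] v=[-2.0081 6.3695 -4.2933 0.6726]
Step 6: x=[5.1048 11.0564 14.2992 19.3937] v=[-4.0004 8.6848 -6.6438 1.9762]
Step 7: x=[4.4402 12.3600 13.2667 19.7738] v=[-3.3230 6.5178 -5.1624 1.9006]
Step 8: x=[4.3323 12.5415 13.1303 19.9128] v=[-0.5393 0.9073 -0.6821 0.6949]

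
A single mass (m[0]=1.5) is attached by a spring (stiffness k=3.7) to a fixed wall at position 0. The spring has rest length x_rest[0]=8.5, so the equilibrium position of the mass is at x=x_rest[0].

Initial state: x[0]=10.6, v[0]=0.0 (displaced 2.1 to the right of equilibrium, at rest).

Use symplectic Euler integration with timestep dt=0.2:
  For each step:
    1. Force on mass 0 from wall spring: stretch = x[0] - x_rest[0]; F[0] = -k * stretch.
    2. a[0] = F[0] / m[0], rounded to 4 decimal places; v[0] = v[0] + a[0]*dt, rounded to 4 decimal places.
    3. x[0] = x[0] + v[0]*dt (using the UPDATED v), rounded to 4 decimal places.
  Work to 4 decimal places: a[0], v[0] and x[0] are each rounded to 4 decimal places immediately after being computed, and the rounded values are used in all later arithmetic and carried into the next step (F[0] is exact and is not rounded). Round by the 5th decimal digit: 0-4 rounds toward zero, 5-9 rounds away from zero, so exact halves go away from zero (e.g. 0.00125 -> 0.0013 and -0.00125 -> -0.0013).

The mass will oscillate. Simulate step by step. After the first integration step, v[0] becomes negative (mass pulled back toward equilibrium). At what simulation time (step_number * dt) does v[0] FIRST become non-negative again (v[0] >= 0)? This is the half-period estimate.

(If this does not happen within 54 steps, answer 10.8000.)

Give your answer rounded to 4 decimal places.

Answer: 2.0000

Derivation:
Step 0: x=[10.6000] v=[0.0000]
Step 1: x=[10.3928] v=[-1.0360]
Step 2: x=[9.9988] v=[-1.9698]
Step 3: x=[9.4570] v=[-2.7092]
Step 4: x=[8.8207] v=[-3.1813]
Step 5: x=[8.1528] v=[-3.3395]
Step 6: x=[7.5192] v=[-3.1682]
Step 7: x=[6.9823] v=[-2.6843]
Step 8: x=[6.5952] v=[-1.9356]
Step 9: x=[6.3960] v=[-0.9959]
Step 10: x=[6.4044] v=[0.0421]
First v>=0 after going negative at step 10, time=2.0000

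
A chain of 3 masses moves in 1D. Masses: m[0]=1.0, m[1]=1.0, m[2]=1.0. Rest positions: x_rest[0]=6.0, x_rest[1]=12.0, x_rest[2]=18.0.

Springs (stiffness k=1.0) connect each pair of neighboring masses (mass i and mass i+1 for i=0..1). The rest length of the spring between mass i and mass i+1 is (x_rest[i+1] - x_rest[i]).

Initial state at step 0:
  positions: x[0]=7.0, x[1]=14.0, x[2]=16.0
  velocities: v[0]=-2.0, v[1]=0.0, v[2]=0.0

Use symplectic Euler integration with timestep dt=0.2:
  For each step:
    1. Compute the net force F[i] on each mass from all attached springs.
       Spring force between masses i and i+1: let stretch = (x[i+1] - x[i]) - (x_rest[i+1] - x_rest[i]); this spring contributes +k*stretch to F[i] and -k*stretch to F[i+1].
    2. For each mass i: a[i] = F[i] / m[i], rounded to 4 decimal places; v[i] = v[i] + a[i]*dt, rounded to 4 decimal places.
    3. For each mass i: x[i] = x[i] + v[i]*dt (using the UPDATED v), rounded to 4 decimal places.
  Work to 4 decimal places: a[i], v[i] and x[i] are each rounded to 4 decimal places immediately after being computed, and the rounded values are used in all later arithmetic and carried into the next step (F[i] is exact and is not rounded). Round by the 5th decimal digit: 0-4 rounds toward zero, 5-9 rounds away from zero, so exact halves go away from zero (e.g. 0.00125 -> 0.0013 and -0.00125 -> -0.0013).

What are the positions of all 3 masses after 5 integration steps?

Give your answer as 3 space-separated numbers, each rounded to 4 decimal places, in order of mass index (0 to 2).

Answer: 5.5943 11.4809 17.9248

Derivation:
Step 0: x=[7.0000 14.0000 16.0000] v=[-2.0000 0.0000 0.0000]
Step 1: x=[6.6400 13.8000 16.1600] v=[-1.8000 -1.0000 0.8000]
Step 2: x=[6.3264 13.4080 16.4656] v=[-1.5680 -1.9600 1.5280]
Step 3: x=[6.0561 12.8550 16.8889] v=[-1.3517 -2.7648 2.1165]
Step 4: x=[5.8177 12.1914 17.3908] v=[-1.1919 -3.3178 2.5097]
Step 5: x=[5.5943 11.4809 17.9248] v=[-1.1172 -3.5527 2.6698]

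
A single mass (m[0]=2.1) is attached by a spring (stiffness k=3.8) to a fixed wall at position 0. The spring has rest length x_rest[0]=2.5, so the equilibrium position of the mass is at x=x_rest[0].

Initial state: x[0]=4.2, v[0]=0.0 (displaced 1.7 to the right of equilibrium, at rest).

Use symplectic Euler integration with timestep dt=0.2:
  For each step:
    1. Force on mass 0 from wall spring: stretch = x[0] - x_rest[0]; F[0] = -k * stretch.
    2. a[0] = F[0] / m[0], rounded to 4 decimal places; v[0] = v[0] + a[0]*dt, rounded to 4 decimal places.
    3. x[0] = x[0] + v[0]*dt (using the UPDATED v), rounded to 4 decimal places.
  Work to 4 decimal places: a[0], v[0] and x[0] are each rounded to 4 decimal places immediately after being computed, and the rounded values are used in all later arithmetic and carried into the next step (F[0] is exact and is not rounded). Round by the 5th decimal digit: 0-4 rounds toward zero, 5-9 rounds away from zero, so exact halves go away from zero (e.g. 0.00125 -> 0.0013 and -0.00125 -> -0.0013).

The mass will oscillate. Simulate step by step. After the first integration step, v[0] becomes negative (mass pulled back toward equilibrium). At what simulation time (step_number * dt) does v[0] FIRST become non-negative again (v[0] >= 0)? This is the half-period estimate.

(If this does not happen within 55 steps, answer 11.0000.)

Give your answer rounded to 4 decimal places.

Step 0: x=[4.2000] v=[0.0000]
Step 1: x=[4.0770] v=[-0.6152]
Step 2: x=[3.8398] v=[-1.1859]
Step 3: x=[3.5056] v=[-1.6708]
Step 4: x=[3.0987] v=[-2.0347]
Step 5: x=[2.6484] v=[-2.2514]
Step 6: x=[2.1874] v=[-2.3051]
Step 7: x=[1.7490] v=[-2.1920]
Step 8: x=[1.3650] v=[-1.9202]
Step 9: x=[1.0631] v=[-1.5094]
Step 10: x=[0.8652] v=[-0.9894]
Step 11: x=[0.7856] v=[-0.3978]
Step 12: x=[0.8301] v=[0.2226]
First v>=0 after going negative at step 12, time=2.4000

Answer: 2.4000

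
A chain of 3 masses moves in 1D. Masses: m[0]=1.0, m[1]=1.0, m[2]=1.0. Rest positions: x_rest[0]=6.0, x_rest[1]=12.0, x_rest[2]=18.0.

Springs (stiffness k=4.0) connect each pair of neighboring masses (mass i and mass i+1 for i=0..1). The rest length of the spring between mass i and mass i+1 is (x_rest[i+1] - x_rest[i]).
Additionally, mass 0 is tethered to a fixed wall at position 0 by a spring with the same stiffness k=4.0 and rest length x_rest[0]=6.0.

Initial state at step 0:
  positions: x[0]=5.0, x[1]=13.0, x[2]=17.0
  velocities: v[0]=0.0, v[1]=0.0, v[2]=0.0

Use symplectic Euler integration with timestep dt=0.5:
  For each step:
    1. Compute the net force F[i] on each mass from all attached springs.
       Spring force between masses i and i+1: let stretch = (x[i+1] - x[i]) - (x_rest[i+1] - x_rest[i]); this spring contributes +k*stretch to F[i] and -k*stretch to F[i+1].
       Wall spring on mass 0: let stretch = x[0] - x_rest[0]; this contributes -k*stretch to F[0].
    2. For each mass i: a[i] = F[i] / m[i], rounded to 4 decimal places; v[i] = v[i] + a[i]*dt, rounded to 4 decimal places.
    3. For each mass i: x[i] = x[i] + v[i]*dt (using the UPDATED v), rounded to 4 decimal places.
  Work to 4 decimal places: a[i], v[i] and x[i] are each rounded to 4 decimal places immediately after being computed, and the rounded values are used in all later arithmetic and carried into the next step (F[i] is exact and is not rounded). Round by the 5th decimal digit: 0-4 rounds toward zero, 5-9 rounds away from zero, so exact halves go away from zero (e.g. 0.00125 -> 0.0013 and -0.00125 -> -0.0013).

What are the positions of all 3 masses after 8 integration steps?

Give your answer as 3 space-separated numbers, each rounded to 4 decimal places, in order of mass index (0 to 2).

Step 0: x=[5.0000 13.0000 17.0000] v=[0.0000 0.0000 0.0000]
Step 1: x=[8.0000 9.0000 19.0000] v=[6.0000 -8.0000 4.0000]
Step 2: x=[4.0000 14.0000 17.0000] v=[-8.0000 10.0000 -4.0000]
Step 3: x=[6.0000 12.0000 18.0000] v=[4.0000 -4.0000 2.0000]
Step 4: x=[8.0000 10.0000 19.0000] v=[4.0000 -4.0000 2.0000]
Step 5: x=[4.0000 15.0000 17.0000] v=[-8.0000 10.0000 -4.0000]
Step 6: x=[7.0000 11.0000 19.0000] v=[6.0000 -8.0000 4.0000]
Step 7: x=[7.0000 11.0000 19.0000] v=[0.0000 0.0000 0.0000]
Step 8: x=[4.0000 15.0000 17.0000] v=[-6.0000 8.0000 -4.0000]

Answer: 4.0000 15.0000 17.0000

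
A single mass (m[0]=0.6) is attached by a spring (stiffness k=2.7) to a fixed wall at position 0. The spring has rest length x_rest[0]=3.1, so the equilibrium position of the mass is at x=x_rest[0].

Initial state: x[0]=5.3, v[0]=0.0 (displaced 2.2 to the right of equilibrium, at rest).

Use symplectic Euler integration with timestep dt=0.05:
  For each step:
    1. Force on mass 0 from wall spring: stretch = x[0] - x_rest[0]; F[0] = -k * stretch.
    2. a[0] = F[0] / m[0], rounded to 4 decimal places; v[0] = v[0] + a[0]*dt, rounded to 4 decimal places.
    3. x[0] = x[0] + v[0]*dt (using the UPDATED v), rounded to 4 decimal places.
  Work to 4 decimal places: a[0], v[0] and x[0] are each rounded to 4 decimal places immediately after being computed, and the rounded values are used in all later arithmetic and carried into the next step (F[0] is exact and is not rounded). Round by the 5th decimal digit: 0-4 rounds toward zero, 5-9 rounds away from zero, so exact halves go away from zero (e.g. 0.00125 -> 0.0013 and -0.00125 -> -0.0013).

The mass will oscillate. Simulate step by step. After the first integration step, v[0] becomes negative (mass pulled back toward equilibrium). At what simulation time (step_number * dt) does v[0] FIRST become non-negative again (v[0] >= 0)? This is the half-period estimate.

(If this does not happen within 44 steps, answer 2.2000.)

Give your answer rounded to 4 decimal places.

Answer: 1.5000

Derivation:
Step 0: x=[5.3000] v=[0.0000]
Step 1: x=[5.2753] v=[-0.4950]
Step 2: x=[5.2261] v=[-0.9844]
Step 3: x=[5.1530] v=[-1.4628]
Step 4: x=[5.0568] v=[-1.9247]
Step 5: x=[4.9386] v=[-2.3650]
Step 6: x=[4.7997] v=[-2.7787]
Step 7: x=[4.6416] v=[-3.1611]
Step 8: x=[4.4662] v=[-3.5080]
Step 9: x=[4.2754] v=[-3.8154]
Step 10: x=[4.0714] v=[-4.0799]
Step 11: x=[3.8565] v=[-4.2985]
Step 12: x=[3.6331] v=[-4.4687]
Step 13: x=[3.4037] v=[-4.5887]
Step 14: x=[3.1709] v=[-4.6570]
Step 15: x=[2.9373] v=[-4.6730]
Step 16: x=[2.7055] v=[-4.6364]
Step 17: x=[2.4781] v=[-4.5476]
Step 18: x=[2.2577] v=[-4.4077]
Step 19: x=[2.0468] v=[-4.2182]
Step 20: x=[1.8477] v=[-3.9812]
Step 21: x=[1.6627] v=[-3.6994]
Step 22: x=[1.4939] v=[-3.3760]
Step 23: x=[1.3432] v=[-3.0146]
Step 24: x=[1.2122] v=[-2.6193]
Step 25: x=[1.1025] v=[-2.1945]
Step 26: x=[1.0152] v=[-1.7451]
Step 27: x=[0.9514] v=[-1.2760]
Step 28: x=[0.9118] v=[-0.7926]
Step 29: x=[0.8968] v=[-0.3003]
Step 30: x=[0.9066] v=[0.1954]
First v>=0 after going negative at step 30, time=1.5000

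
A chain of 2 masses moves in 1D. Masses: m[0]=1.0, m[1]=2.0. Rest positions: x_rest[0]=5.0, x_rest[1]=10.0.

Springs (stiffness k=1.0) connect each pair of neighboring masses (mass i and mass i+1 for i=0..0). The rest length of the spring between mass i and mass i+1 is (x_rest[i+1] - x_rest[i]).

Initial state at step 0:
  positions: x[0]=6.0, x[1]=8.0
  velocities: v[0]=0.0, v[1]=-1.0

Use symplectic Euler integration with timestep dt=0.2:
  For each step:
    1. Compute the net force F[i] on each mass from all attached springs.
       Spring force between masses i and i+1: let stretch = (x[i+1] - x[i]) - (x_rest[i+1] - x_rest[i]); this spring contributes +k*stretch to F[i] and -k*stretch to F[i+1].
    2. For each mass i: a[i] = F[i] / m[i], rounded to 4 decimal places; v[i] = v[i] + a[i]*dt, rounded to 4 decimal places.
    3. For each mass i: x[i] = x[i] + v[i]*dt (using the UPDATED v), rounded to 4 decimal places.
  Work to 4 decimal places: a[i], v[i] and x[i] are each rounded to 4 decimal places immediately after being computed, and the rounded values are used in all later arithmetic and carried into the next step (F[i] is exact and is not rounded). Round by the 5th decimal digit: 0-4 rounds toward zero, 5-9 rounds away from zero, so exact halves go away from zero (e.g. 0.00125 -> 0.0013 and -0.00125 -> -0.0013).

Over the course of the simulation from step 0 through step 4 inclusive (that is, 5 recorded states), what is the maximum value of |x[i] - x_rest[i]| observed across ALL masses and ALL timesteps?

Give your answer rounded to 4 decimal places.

Step 0: x=[6.0000 8.0000] v=[0.0000 -1.0000]
Step 1: x=[5.8800 7.8600] v=[-0.6000 -0.7000]
Step 2: x=[5.6392 7.7804] v=[-1.2040 -0.3980]
Step 3: x=[5.2840 7.7580] v=[-1.7758 -0.1121]
Step 4: x=[4.8278 7.7861] v=[-2.2810 0.1405]
Max displacement = 2.2420

Answer: 2.2420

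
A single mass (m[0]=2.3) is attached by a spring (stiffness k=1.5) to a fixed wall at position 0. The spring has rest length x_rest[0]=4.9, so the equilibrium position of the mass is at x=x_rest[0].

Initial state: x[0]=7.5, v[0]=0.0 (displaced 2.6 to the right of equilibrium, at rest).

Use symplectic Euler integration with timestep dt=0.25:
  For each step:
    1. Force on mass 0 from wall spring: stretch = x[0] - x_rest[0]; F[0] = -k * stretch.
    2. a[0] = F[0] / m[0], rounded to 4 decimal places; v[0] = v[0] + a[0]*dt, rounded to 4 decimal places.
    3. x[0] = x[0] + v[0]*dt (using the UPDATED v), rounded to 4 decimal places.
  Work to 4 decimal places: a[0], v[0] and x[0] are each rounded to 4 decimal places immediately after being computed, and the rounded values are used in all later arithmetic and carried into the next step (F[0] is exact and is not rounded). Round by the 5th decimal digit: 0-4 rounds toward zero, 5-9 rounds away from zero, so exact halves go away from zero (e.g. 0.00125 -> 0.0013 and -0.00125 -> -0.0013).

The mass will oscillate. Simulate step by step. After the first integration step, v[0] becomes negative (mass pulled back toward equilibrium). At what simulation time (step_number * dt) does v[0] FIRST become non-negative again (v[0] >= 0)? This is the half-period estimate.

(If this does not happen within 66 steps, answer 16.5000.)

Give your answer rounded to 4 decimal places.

Answer: 4.0000

Derivation:
Step 0: x=[7.5000] v=[0.0000]
Step 1: x=[7.3940] v=[-0.4239]
Step 2: x=[7.1864] v=[-0.8305]
Step 3: x=[6.8856] v=[-1.2033]
Step 4: x=[6.5038] v=[-1.5271]
Step 5: x=[6.0567] v=[-1.7886]
Step 6: x=[5.5624] v=[-1.9772]
Step 7: x=[5.0411] v=[-2.0852]
Step 8: x=[4.5141] v=[-2.1082]
Step 9: x=[4.0028] v=[-2.0453]
Step 10: x=[3.5281] v=[-1.8990]
Step 11: x=[3.1093] v=[-1.6753]
Step 12: x=[2.7635] v=[-1.3834]
Step 13: x=[2.5047] v=[-1.0351]
Step 14: x=[2.3436] v=[-0.6446]
Step 15: x=[2.2867] v=[-0.2278]
Step 16: x=[2.3363] v=[0.1983]
First v>=0 after going negative at step 16, time=4.0000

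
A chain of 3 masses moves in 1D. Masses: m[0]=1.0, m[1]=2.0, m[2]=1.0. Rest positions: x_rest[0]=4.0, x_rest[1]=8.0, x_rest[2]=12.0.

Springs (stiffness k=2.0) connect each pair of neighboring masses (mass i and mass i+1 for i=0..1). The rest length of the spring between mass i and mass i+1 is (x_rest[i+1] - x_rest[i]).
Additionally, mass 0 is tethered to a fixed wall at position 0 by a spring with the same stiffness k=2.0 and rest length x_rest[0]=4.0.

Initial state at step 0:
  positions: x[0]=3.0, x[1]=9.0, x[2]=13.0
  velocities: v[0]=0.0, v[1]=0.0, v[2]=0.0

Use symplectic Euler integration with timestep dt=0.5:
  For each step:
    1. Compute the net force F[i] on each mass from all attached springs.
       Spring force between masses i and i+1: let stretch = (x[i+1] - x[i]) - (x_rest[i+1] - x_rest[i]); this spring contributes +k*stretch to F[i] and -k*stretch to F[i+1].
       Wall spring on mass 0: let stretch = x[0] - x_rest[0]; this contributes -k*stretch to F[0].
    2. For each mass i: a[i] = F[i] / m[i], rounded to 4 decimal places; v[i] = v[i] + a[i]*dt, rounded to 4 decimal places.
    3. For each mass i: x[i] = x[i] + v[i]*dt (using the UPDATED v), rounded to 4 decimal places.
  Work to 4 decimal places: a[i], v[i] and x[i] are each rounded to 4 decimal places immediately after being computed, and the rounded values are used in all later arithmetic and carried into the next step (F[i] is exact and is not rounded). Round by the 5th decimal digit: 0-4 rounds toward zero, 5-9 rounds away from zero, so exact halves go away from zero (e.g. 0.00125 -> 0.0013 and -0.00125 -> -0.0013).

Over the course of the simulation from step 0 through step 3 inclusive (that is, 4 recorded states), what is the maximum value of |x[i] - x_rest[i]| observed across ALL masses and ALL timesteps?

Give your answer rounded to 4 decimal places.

Answer: 1.7500

Derivation:
Step 0: x=[3.0000 9.0000 13.0000] v=[0.0000 0.0000 0.0000]
Step 1: x=[4.5000 8.5000 13.0000] v=[3.0000 -1.0000 0.0000]
Step 2: x=[5.7500 8.1250 12.7500] v=[2.5000 -0.7500 -0.5000]
Step 3: x=[5.3125 8.3125 12.1875] v=[-0.8750 0.3750 -1.1250]
Max displacement = 1.7500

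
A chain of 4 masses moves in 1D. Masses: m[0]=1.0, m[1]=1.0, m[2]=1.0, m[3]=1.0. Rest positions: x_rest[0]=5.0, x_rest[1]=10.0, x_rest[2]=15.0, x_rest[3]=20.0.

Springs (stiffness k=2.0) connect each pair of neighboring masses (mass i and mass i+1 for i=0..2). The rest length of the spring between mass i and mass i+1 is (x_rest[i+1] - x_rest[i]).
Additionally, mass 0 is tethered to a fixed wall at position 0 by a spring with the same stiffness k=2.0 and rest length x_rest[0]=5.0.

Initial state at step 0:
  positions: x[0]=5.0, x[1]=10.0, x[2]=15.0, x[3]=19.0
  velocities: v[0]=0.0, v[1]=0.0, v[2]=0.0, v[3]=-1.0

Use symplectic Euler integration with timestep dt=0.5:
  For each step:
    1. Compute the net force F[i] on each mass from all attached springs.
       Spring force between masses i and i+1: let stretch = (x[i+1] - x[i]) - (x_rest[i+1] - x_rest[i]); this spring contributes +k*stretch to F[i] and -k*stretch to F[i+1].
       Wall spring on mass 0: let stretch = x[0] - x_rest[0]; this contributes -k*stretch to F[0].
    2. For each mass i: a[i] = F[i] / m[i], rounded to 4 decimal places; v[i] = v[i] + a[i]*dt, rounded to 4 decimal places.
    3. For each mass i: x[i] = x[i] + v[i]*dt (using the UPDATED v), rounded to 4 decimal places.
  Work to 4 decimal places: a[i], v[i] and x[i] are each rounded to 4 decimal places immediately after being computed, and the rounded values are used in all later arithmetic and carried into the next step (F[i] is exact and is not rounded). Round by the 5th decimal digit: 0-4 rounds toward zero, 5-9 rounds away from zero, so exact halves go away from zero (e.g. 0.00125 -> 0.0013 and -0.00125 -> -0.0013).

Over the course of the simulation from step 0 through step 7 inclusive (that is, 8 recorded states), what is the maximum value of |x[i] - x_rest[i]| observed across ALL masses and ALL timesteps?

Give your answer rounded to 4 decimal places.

Step 0: x=[5.0000 10.0000 15.0000 19.0000] v=[0.0000 0.0000 0.0000 -1.0000]
Step 1: x=[5.0000 10.0000 14.5000 19.0000] v=[0.0000 0.0000 -1.0000 0.0000]
Step 2: x=[5.0000 9.7500 14.0000 19.2500] v=[0.0000 -0.5000 -1.0000 0.5000]
Step 3: x=[4.8750 9.2500 14.0000 19.3750] v=[-0.2500 -1.0000 0.0000 0.2500]
Step 4: x=[4.5000 8.9375 14.3125 19.3125] v=[-0.7500 -0.6250 0.6250 -0.1250]
Step 5: x=[4.0938 9.0938 14.4375 19.2500] v=[-0.8125 0.3125 0.2500 -0.1250]
Step 6: x=[4.1407 9.4219 14.2969 19.2813] v=[0.0937 0.6562 -0.2812 0.0625]
Step 7: x=[4.7578 9.5469 14.2110 19.3204] v=[1.2342 0.2500 -0.1718 0.0781]
Max displacement = 1.0625

Answer: 1.0625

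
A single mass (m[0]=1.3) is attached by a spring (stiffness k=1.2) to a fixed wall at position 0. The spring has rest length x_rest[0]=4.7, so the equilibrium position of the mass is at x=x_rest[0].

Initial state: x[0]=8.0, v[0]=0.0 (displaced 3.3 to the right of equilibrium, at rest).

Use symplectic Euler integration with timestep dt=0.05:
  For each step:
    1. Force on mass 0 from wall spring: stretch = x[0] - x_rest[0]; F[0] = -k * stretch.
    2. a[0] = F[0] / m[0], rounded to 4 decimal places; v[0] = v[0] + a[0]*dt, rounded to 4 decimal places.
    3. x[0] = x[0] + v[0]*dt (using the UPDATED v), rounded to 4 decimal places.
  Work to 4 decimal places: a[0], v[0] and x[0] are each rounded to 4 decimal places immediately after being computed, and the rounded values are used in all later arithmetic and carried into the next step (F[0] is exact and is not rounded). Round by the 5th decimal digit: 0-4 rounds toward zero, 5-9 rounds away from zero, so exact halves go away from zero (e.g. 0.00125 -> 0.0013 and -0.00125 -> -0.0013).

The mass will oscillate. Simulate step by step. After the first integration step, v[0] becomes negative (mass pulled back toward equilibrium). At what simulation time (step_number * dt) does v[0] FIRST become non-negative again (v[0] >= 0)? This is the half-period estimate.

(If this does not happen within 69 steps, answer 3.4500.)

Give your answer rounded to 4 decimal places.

Step 0: x=[8.0000] v=[0.0000]
Step 1: x=[7.9924] v=[-0.1523]
Step 2: x=[7.9772] v=[-0.3043]
Step 3: x=[7.9544] v=[-0.4556]
Step 4: x=[7.9241] v=[-0.6058]
Step 5: x=[7.8864] v=[-0.7546]
Step 6: x=[7.8413] v=[-0.9017]
Step 7: x=[7.7890] v=[-1.0467]
Step 8: x=[7.7295] v=[-1.1893]
Step 9: x=[7.6630] v=[-1.3291]
Step 10: x=[7.5897] v=[-1.4659]
Step 11: x=[7.5097] v=[-1.5993]
Step 12: x=[7.4233] v=[-1.7290]
Step 13: x=[7.3306] v=[-1.8547]
Step 14: x=[7.2318] v=[-1.9761]
Step 15: x=[7.1272] v=[-2.0930]
Step 16: x=[7.0170] v=[-2.2050]
Step 17: x=[6.9014] v=[-2.3119]
Step 18: x=[6.7807] v=[-2.4135]
Step 19: x=[6.6552] v=[-2.5095]
Step 20: x=[6.5252] v=[-2.5997]
Step 21: x=[6.3910] v=[-2.6839]
Step 22: x=[6.2529] v=[-2.7619]
Step 23: x=[6.1112] v=[-2.8336]
Step 24: x=[5.9663] v=[-2.8987]
Step 25: x=[5.8184] v=[-2.9571]
Step 26: x=[5.6680] v=[-3.0087]
Step 27: x=[5.5153] v=[-3.0534]
Step 28: x=[5.3608] v=[-3.0910]
Step 29: x=[5.2047] v=[-3.1215]
Step 30: x=[5.0475] v=[-3.1448]
Step 31: x=[4.8895] v=[-3.1608]
Step 32: x=[4.7310] v=[-3.1695]
Step 33: x=[4.5725] v=[-3.1709]
Step 34: x=[4.4143] v=[-3.1650]
Step 35: x=[4.2567] v=[-3.1518]
Step 36: x=[4.1001] v=[-3.1313]
Step 37: x=[3.9449] v=[-3.1036]
Step 38: x=[3.7915] v=[-3.0688]
Step 39: x=[3.6402] v=[-3.0269]
Step 40: x=[3.4913] v=[-2.9780]
Step 41: x=[3.3452] v=[-2.9222]
Step 42: x=[3.2022] v=[-2.8597]
Step 43: x=[3.0627] v=[-2.7906]
Step 44: x=[2.9270] v=[-2.7150]
Step 45: x=[2.7953] v=[-2.6332]
Step 46: x=[2.6680] v=[-2.5453]
Step 47: x=[2.5454] v=[-2.4515]
Step 48: x=[2.4278] v=[-2.3521]
Step 49: x=[2.3154] v=[-2.2472]
Step 50: x=[2.2085] v=[-2.1371]
Step 51: x=[2.1074] v=[-2.0221]
Step 52: x=[2.0123] v=[-1.9024]
Step 53: x=[1.9234] v=[-1.7784]
Step 54: x=[1.8409] v=[-1.6503]
Step 55: x=[1.7650] v=[-1.5183]
Step 56: x=[1.6959] v=[-1.3828]
Step 57: x=[1.6337] v=[-1.2442]
Step 58: x=[1.5786] v=[-1.1027]
Step 59: x=[1.5307] v=[-0.9586]
Step 60: x=[1.4901] v=[-0.8123]
Step 61: x=[1.4569] v=[-0.6642]
Step 62: x=[1.4312] v=[-0.5145]
Step 63: x=[1.4130] v=[-0.3636]
Step 64: x=[1.4024] v=[-0.2119]
Step 65: x=[1.3994] v=[-0.0597]
Step 66: x=[1.4040] v=[0.0926]
First v>=0 after going negative at step 66, time=3.3000

Answer: 3.3000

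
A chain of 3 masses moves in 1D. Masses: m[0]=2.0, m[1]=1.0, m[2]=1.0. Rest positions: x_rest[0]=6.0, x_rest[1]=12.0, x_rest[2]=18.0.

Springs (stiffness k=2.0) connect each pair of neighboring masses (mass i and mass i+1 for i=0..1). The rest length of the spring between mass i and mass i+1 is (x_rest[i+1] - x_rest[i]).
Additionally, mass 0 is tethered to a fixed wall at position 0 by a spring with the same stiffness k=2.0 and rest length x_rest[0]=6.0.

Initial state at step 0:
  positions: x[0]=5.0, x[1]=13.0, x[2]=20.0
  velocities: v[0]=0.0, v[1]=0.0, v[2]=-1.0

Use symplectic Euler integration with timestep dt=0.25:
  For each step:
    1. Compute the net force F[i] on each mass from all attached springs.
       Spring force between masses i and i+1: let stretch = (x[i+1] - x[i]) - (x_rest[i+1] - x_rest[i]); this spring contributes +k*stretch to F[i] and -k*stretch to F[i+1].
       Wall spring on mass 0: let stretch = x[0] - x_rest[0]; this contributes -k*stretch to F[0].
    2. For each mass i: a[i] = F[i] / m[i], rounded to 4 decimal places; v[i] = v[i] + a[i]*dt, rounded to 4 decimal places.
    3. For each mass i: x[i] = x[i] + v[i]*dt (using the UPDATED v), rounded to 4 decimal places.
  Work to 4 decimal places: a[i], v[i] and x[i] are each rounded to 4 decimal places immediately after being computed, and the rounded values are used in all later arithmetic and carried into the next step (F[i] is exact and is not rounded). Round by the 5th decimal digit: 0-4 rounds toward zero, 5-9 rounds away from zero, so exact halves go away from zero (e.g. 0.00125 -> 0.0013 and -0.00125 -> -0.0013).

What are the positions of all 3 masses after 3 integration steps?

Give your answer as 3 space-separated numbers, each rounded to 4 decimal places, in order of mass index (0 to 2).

Step 0: x=[5.0000 13.0000 20.0000] v=[0.0000 0.0000 -1.0000]
Step 1: x=[5.1875 12.8750 19.6250] v=[0.7500 -0.5000 -1.5000]
Step 2: x=[5.5313 12.6328 19.1563] v=[1.3750 -0.9688 -1.8750]
Step 3: x=[5.9732 12.3184 18.6221] v=[1.7676 -1.2578 -2.1368]

Answer: 5.9732 12.3184 18.6221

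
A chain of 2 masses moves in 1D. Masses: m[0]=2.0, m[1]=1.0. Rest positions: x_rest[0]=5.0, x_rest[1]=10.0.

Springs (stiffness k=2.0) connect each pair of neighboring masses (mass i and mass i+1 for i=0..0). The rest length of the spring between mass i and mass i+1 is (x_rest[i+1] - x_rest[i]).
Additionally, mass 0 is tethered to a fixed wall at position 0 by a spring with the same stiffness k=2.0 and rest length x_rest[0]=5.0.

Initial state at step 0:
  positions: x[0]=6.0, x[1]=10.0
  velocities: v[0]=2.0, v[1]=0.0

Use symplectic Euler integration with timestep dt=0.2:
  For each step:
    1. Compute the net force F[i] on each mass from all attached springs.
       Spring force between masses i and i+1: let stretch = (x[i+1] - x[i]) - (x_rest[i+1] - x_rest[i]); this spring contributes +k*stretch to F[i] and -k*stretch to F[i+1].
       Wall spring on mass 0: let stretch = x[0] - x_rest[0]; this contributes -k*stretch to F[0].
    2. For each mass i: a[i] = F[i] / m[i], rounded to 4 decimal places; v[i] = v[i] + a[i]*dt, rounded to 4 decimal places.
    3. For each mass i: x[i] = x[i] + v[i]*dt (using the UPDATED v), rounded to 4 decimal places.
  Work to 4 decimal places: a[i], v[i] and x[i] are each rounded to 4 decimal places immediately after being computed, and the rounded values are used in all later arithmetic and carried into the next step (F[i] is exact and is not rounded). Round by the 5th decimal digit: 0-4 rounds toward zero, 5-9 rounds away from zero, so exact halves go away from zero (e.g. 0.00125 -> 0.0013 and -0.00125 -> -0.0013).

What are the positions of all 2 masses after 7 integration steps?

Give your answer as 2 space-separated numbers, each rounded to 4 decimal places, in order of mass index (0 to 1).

Answer: 6.1621 12.1929

Derivation:
Step 0: x=[6.0000 10.0000] v=[2.0000 0.0000]
Step 1: x=[6.3200 10.0800] v=[1.6000 0.4000]
Step 2: x=[6.5376 10.2592] v=[1.0880 0.8960]
Step 3: x=[6.6426 10.5407] v=[0.5248 1.4074]
Step 4: x=[6.6378 10.9103] v=[-0.0241 1.8482]
Step 5: x=[6.5384 11.3381] v=[-0.4972 2.1392]
Step 6: x=[6.3694 11.7820] v=[-0.8449 2.2193]
Step 7: x=[6.1621 12.1929] v=[-1.0363 2.0543]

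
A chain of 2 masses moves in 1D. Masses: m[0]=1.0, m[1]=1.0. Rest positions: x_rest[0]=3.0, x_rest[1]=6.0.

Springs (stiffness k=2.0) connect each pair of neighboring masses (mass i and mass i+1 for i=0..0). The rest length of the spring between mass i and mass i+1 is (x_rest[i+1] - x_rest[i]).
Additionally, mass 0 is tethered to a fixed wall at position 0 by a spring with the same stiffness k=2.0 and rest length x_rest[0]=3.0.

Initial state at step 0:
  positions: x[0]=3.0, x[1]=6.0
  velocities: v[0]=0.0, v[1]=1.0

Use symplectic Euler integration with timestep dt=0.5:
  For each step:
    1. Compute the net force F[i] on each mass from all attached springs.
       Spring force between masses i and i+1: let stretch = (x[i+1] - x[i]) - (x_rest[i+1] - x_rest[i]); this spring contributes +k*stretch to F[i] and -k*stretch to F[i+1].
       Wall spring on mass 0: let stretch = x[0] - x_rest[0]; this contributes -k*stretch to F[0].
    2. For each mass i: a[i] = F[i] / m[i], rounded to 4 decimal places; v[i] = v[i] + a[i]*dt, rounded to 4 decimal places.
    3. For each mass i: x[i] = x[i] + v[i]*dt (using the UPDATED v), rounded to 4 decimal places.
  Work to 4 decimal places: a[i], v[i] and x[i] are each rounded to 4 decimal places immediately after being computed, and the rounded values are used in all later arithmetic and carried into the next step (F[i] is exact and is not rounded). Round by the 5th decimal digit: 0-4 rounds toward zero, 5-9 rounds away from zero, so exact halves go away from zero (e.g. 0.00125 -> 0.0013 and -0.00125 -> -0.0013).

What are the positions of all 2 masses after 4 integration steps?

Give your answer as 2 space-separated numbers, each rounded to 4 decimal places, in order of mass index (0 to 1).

Answer: 3.7500 6.6875

Derivation:
Step 0: x=[3.0000 6.0000] v=[0.0000 1.0000]
Step 1: x=[3.0000 6.5000] v=[0.0000 1.0000]
Step 2: x=[3.2500 6.7500] v=[0.5000 0.5000]
Step 3: x=[3.6250 6.7500] v=[0.7500 0.0000]
Step 4: x=[3.7500 6.6875] v=[0.2500 -0.1250]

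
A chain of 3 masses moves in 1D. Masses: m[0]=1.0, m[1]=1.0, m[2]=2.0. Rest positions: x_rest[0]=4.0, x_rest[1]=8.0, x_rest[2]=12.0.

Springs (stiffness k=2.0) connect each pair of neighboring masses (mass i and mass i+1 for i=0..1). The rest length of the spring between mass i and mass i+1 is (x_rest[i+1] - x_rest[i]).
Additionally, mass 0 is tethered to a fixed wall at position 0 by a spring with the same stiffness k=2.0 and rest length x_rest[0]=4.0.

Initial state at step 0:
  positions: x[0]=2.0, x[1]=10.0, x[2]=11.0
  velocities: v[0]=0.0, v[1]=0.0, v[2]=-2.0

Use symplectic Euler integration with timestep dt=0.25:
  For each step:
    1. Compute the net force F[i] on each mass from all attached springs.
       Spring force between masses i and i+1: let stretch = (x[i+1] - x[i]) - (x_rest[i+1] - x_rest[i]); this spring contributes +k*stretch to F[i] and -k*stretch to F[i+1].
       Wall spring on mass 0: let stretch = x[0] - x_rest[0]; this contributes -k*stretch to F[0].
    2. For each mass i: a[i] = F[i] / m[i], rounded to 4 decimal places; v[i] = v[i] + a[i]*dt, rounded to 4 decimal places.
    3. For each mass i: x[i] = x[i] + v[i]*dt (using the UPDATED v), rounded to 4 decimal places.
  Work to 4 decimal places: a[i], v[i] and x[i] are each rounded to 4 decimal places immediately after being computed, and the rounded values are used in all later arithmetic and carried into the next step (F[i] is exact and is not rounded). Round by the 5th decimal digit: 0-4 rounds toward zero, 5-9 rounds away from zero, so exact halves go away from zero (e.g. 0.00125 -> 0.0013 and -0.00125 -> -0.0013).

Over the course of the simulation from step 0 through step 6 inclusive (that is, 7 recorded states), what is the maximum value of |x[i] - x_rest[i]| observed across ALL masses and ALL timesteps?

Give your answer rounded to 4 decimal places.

Step 0: x=[2.0000 10.0000 11.0000] v=[0.0000 0.0000 -2.0000]
Step 1: x=[2.7500 9.1250 10.6875] v=[3.0000 -3.5000 -1.2500]
Step 2: x=[3.9531 7.6484 10.5274] v=[4.8125 -5.9063 -0.6406]
Step 3: x=[5.1240 6.0698 10.4373] v=[4.6836 -6.3145 -0.3604]
Step 4: x=[5.7726 4.9189 10.3242] v=[2.5945 -4.6037 -0.4523]
Step 5: x=[5.5929 4.5504 10.1233] v=[-0.7187 -1.4742 -0.8036]
Step 6: x=[4.5838 5.0088 9.8241] v=[-4.0364 1.8335 -1.1968]
Max displacement = 3.4496

Answer: 3.4496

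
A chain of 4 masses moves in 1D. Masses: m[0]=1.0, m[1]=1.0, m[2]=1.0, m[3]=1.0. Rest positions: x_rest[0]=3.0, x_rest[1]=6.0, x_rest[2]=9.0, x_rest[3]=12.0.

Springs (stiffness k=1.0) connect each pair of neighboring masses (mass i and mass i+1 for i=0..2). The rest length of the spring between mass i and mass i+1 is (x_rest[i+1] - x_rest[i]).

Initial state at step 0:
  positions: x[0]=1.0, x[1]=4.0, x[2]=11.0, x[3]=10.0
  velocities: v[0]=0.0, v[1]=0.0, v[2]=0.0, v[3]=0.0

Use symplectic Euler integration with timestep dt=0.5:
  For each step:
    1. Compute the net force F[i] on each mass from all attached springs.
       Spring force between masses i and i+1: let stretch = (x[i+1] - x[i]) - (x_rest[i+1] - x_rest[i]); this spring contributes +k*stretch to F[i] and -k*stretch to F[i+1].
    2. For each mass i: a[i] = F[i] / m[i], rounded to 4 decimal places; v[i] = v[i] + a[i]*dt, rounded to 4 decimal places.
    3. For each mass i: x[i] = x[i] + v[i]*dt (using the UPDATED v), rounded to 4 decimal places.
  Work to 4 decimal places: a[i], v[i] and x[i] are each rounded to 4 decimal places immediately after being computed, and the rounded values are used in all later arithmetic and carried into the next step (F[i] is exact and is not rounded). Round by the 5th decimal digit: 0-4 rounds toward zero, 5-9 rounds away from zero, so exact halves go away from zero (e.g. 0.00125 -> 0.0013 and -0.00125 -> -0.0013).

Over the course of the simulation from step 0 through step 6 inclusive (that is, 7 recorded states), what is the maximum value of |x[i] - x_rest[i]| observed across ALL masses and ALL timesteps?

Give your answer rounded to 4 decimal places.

Step 0: x=[1.0000 4.0000 11.0000 10.0000] v=[0.0000 0.0000 0.0000 0.0000]
Step 1: x=[1.0000 5.0000 9.0000 11.0000] v=[0.0000 2.0000 -4.0000 2.0000]
Step 2: x=[1.2500 6.0000 6.5000 12.2500] v=[0.5000 2.0000 -5.0000 2.5000]
Step 3: x=[1.9375 5.9375 5.3125 12.8125] v=[1.3750 -0.1250 -2.3750 1.1250]
Step 4: x=[2.8750 4.7188 6.1563 12.2500] v=[1.8750 -2.4375 1.6875 -1.1250]
Step 5: x=[3.5235 3.3985 8.1641 10.9141] v=[1.2969 -2.6407 4.0156 -2.6719]
Step 6: x=[3.3907 3.3008 9.6680 9.6407] v=[-0.2656 -0.1954 3.0078 -2.5469]
Max displacement = 3.6875

Answer: 3.6875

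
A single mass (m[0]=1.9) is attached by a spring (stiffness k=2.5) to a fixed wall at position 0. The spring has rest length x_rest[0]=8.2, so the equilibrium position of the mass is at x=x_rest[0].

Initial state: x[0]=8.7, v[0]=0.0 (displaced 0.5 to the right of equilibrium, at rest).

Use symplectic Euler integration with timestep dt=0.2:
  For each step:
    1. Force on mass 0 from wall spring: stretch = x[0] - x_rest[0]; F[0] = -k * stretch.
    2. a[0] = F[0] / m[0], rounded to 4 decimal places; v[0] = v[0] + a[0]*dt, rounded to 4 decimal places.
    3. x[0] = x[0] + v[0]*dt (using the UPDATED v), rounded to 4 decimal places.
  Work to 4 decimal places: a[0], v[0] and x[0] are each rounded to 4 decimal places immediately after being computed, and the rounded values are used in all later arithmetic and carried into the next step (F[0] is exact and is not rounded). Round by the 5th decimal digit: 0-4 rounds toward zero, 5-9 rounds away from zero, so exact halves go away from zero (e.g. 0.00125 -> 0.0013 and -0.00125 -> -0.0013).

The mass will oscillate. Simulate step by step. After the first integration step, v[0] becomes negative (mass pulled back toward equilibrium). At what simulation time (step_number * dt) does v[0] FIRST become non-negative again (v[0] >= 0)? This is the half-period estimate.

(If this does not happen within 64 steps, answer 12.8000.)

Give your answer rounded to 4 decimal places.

Answer: 2.8000

Derivation:
Step 0: x=[8.7000] v=[0.0000]
Step 1: x=[8.6737] v=[-0.1316]
Step 2: x=[8.6224] v=[-0.2563]
Step 3: x=[8.5489] v=[-0.3675]
Step 4: x=[8.4570] v=[-0.4593]
Step 5: x=[8.3516] v=[-0.5269]
Step 6: x=[8.2382] v=[-0.5668]
Step 7: x=[8.1228] v=[-0.5769]
Step 8: x=[8.0115] v=[-0.5566]
Step 9: x=[7.9101] v=[-0.5070]
Step 10: x=[7.8240] v=[-0.4307]
Step 11: x=[7.7576] v=[-0.3318]
Step 12: x=[7.7145] v=[-0.2154]
Step 13: x=[7.6970] v=[-0.0876]
Step 14: x=[7.7060] v=[0.0448]
First v>=0 after going negative at step 14, time=2.8000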